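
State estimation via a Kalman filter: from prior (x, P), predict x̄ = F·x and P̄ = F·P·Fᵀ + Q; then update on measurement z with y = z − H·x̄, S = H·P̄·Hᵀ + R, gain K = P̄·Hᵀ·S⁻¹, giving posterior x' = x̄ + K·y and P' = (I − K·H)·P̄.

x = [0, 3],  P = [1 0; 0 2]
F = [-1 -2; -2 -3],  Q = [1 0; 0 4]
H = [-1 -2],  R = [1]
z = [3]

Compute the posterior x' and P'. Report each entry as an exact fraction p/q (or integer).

x̄ = F·x = [-6, -9]
P̄ = F·P·Fᵀ + Q = [10 14; 14 26]
y = z − H·x̄ = [-21]
S = H·P̄·Hᵀ + R = [171]
K = P̄·Hᵀ·S⁻¹ = [-2/9; -22/57]
x' = x̄ + K·y = [-4/3, -17/19]
P' = (I − K·H)·P̄ = [14/9 -2/3; -2/3 10/19]

x' = [-4/3, -17/19]
P' = [14/9 -2/3; -2/3 10/19]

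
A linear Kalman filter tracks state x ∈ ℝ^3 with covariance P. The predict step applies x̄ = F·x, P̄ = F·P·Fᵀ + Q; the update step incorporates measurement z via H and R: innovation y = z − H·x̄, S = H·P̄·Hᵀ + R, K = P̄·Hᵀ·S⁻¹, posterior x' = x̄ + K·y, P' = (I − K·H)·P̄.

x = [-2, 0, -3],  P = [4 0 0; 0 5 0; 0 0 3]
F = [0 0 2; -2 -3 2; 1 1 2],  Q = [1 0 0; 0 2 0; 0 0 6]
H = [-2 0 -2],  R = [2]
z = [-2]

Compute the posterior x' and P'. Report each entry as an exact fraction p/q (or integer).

x̄ = F·x = [-6, -2, -8]
P̄ = F·P·Fᵀ + Q = [13 12 12; 12 75 -11; 12 -11 27]
y = z − H·x̄ = [-30]
S = H·P̄·Hᵀ + R = [258]
K = P̄·Hᵀ·S⁻¹ = [-25/129; -1/129; -13/43]
x' = x̄ + K·y = [-8/43, -76/43, 46/43]
P' = (I − K·H)·P̄ = [427/129 1498/129 -134/43; 1498/129 9673/129 -499/43; -134/43 -499/43 147/43]

x' = [-8/43, -76/43, 46/43]
P' = [427/129 1498/129 -134/43; 1498/129 9673/129 -499/43; -134/43 -499/43 147/43]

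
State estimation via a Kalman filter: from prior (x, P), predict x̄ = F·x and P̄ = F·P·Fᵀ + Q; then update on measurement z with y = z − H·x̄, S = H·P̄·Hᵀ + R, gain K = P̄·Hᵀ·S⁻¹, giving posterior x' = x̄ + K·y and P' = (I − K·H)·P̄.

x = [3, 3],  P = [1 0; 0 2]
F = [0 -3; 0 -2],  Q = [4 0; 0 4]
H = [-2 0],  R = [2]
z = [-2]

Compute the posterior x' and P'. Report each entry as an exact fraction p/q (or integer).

x̄ = F·x = [-9, -6]
P̄ = F·P·Fᵀ + Q = [22 12; 12 12]
y = z − H·x̄ = [-20]
S = H·P̄·Hᵀ + R = [90]
K = P̄·Hᵀ·S⁻¹ = [-22/45; -4/15]
x' = x̄ + K·y = [7/9, -2/3]
P' = (I − K·H)·P̄ = [22/45 4/15; 4/15 28/5]

x' = [7/9, -2/3]
P' = [22/45 4/15; 4/15 28/5]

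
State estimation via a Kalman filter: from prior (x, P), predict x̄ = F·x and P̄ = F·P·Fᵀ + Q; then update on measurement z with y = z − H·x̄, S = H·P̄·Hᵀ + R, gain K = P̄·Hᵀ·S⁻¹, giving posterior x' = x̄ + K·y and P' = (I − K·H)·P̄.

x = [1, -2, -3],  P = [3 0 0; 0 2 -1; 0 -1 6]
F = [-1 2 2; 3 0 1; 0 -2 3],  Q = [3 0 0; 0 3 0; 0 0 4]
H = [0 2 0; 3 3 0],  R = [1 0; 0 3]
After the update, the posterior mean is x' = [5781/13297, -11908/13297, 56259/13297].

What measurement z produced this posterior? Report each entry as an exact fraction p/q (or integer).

z = [-2, -1]

x̄ = F·x = [-11, 0, -5]
P̄ = F·P·Fᵀ + Q = [30 1 26; 1 36 20; 26 20 78]
S = H·P̄·Hᵀ + R = [145 222; 222 615]
K = P̄·Hᵀ·S⁻¹ = [-6472/13297 4347/13297; 6546/13297 37/13297; -2012/13297 3710/13297]
x' − x̄ = [152048/13297, -11908/13297, 122744/13297] = K·y
y = (KᵀK)⁻¹·Kᵀ·(x' − x̄) = [-2, 32]
z = y + H·x̄ = [-2, 32] + [0, -33] = [-2, -1]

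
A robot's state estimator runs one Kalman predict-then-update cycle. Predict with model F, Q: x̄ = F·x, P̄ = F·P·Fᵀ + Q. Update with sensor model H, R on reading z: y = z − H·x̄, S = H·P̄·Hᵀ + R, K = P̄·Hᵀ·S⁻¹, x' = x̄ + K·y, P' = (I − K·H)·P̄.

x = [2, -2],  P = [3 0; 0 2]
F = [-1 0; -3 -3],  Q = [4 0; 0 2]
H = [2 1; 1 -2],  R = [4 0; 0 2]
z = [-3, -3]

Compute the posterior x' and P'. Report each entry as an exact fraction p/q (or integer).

x̄ = F·x = [-2, 0]
P̄ = F·P·Fᵀ + Q = [7 9; 9 47]
y = z − H·x̄ = [1, -1]
S = H·P̄·Hᵀ + R = [115 -107; -107 161]
K = P̄·Hᵀ·S⁻¹ = [1263/3533 598/3533; 685/3533 -1410/3533]
x' = x̄ + K·y = [-6401/3533, 2095/3533]
P' = (I − K·H)·P̄ = [2260/3533 532/3533; 532/3533 1676/3533]

x' = [-6401/3533, 2095/3533]
P' = [2260/3533 532/3533; 532/3533 1676/3533]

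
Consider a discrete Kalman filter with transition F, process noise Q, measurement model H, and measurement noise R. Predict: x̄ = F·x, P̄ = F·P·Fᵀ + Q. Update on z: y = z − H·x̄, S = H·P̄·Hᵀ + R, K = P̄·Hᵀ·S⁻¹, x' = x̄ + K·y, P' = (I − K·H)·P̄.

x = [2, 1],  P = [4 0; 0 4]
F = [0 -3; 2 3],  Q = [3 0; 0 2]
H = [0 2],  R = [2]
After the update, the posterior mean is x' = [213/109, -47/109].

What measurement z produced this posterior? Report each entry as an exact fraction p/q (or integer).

x̄ = F·x = [-3, 7]
P̄ = F·P·Fᵀ + Q = [39 -36; -36 54]
S = H·P̄·Hᵀ + R = [218]
K = P̄·Hᵀ·S⁻¹ = [-36/109; 54/109]
x' − x̄ = [540/109, -810/109] = K·y
y = (KᵀK)⁻¹·Kᵀ·(x' − x̄) = [-15]
z = y + H·x̄ = [-15] + [14] = [-1]

z = [-1]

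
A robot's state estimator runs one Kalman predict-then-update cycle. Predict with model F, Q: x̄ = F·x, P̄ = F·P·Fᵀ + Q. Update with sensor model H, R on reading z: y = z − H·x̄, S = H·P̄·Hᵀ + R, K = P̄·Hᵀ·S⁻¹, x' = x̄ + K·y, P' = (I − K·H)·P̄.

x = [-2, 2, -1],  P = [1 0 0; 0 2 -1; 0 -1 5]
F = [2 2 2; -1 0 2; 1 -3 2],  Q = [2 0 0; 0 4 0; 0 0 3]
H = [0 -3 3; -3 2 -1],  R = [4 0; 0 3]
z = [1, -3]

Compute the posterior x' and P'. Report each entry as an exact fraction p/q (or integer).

x' = [28660/23457, 24616/23457, 29279/23457]
P' = [71374/23457 185224/23457 181592/23457; 185224/23457 1096265/46914 1094701/46914; 181592/23457 1094701/46914 1113641/46914]

x̄ = F·x = [-2, 0, -10]
P̄ = F·P·Fᵀ + Q = [26 14 12; 14 25 25; 12 25 54]
y = z − H·x̄ = [31, -19]
S = H·P̄·Hᵀ + R = [265 -69; -69 195]
K = P̄·Hᵀ·S⁻¹ = [-908/7819 -8422/23457; -391/15638 -4505/46914; 4735/15638 -4597/46914]
x' = x̄ + K·y = [28660/23457, 24616/23457, 29279/23457]
P' = (I − K·H)·P̄ = [71374/23457 185224/23457 181592/23457; 185224/23457 1096265/46914 1094701/46914; 181592/23457 1094701/46914 1113641/46914]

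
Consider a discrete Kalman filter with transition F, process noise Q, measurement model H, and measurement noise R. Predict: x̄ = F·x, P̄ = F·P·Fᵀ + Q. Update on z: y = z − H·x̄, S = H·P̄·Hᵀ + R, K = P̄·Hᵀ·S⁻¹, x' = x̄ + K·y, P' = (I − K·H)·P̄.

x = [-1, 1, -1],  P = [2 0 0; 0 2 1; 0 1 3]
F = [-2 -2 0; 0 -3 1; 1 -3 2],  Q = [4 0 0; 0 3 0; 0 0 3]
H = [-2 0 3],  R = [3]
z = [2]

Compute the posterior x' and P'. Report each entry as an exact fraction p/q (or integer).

x̄ = F·x = [0, -4, -6]
P̄ = F·P·Fᵀ + Q = [20 10 4; 10 18 15; 4 15 23]
y = z − H·x̄ = [20]
S = H·P̄·Hᵀ + R = [242]
K = P̄·Hᵀ·S⁻¹ = [-14/121; 25/242; 61/242]
x' = x̄ + K·y = [-280/121, -234/121, -116/121]
P' = (I − K·H)·P̄ = [2028/121 1560/121 1338/121; 1560/121 3731/242 2105/242; 1338/121 2105/242 1845/242]

x' = [-280/121, -234/121, -116/121]
P' = [2028/121 1560/121 1338/121; 1560/121 3731/242 2105/242; 1338/121 2105/242 1845/242]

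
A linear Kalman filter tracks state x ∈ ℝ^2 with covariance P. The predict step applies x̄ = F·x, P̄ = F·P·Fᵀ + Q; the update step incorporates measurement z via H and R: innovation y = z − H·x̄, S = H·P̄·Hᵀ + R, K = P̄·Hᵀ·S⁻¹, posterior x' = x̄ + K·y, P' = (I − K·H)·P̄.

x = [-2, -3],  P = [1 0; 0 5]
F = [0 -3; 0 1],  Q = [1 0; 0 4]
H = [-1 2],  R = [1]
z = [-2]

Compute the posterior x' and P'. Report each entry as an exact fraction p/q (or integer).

x̄ = F·x = [9, -3]
P̄ = F·P·Fᵀ + Q = [46 -15; -15 9]
y = z − H·x̄ = [13]
S = H·P̄·Hᵀ + R = [143]
K = P̄·Hᵀ·S⁻¹ = [-76/143; 3/13]
x' = x̄ + K·y = [23/11, 0]
P' = (I − K·H)·P̄ = [802/143 33/13; 33/13 18/13]

x' = [23/11, 0]
P' = [802/143 33/13; 33/13 18/13]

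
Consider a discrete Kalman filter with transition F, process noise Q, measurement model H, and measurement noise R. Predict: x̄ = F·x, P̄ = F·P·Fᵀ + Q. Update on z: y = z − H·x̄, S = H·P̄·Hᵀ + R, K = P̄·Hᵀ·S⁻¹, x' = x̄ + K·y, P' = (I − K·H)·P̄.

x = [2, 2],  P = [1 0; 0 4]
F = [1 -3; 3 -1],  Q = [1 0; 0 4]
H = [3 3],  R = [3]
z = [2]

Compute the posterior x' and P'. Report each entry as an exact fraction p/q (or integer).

x̄ = F·x = [-4, 4]
P̄ = F·P·Fᵀ + Q = [38 15; 15 17]
y = z − H·x̄ = [2]
S = H·P̄·Hᵀ + R = [768]
K = P̄·Hᵀ·S⁻¹ = [53/256; 1/8]
x' = x̄ + K·y = [-459/128, 17/4]
P' = (I − K·H)·P̄ = [1301/256 -39/8; -39/8 5]

x' = [-459/128, 17/4]
P' = [1301/256 -39/8; -39/8 5]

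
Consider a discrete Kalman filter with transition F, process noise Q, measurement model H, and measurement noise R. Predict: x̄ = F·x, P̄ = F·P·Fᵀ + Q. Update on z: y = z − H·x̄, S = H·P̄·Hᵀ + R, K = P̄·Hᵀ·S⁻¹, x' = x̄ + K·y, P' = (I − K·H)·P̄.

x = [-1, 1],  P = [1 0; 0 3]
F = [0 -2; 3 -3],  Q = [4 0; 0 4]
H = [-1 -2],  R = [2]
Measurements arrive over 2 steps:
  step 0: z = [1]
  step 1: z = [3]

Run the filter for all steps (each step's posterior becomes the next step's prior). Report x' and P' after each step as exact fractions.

step 0: x' = [88/125, -113/125], P' = [648/125 -298/125; -298/125 198/125]
step 1: x' = [8532/33679, -53881/33679], P' = [138204/33679 -65480/33679; -65480/33679 47706/33679]

step 0: x̄ = F·x = [-2, -6]
step 0: P̄ = F·P·Fᵀ + Q = [16 18; 18 40]
step 0: y = z − H·x̄ = [-13]
step 0: S = H·P̄·Hᵀ + R = [250]
step 0: K = P̄·Hᵀ·S⁻¹ = [-26/125; -49/125]
step 0: x' = x̄ + K·y = [88/125, -113/125]
step 0: P' = (I − K·H)·P̄ = [648/125 -298/125; -298/125 198/125]
step 1: x̄ = F·x = [226/125, 603/125]
step 1: P̄ = F·P·Fᵀ + Q = [1292/125 2976/125; 2976/125 13478/125]
step 1: y = z − H·x̄ = [1807/125]
step 1: S = H·P̄·Hᵀ + R = [67358/125]
step 1: K = P̄·Hᵀ·S⁻¹ = [-3622/33679; -14966/33679]
step 1: x' = x̄ + K·y = [8532/33679, -53881/33679]
step 1: P' = (I − K·H)·P̄ = [138204/33679 -65480/33679; -65480/33679 47706/33679]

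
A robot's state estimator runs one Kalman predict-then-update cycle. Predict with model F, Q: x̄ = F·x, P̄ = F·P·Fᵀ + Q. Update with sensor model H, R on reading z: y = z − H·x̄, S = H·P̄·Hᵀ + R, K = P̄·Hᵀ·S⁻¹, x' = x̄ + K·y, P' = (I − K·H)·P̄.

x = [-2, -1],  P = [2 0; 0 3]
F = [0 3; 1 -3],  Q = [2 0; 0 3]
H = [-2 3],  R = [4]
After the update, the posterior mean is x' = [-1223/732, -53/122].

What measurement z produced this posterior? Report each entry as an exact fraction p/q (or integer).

x̄ = F·x = [-3, 1]
P̄ = F·P·Fᵀ + Q = [29 -27; -27 32]
S = H·P̄·Hᵀ + R = [732]
K = P̄·Hᵀ·S⁻¹ = [-139/732; 25/122]
x' − x̄ = [973/732, -175/122] = K·y
y = (KᵀK)⁻¹·Kᵀ·(x' − x̄) = [-7]
z = y + H·x̄ = [-7] + [9] = [2]

z = [2]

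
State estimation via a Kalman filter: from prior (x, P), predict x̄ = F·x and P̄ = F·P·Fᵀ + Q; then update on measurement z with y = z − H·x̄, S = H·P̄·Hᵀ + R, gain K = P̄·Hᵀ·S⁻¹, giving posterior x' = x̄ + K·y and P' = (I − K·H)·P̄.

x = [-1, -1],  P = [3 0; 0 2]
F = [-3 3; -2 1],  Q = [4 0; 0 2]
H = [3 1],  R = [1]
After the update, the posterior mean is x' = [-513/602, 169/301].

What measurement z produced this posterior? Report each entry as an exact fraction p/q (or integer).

x̄ = F·x = [0, 1]
P̄ = F·P·Fᵀ + Q = [49 24; 24 16]
S = H·P̄·Hᵀ + R = [602]
K = P̄·Hᵀ·S⁻¹ = [171/602; 44/301]
x' − x̄ = [-513/602, -132/301] = K·y
y = (KᵀK)⁻¹·Kᵀ·(x' − x̄) = [-3]
z = y + H·x̄ = [-3] + [1] = [-2]

z = [-2]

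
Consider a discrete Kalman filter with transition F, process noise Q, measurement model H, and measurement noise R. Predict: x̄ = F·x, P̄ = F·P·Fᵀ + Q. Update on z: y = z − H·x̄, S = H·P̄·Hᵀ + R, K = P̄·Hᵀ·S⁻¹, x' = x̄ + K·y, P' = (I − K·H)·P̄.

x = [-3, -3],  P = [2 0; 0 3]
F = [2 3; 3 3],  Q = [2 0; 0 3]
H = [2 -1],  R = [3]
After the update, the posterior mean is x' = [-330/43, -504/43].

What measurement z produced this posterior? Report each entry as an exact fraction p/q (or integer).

x̄ = F·x = [-15, -18]
P̄ = F·P·Fᵀ + Q = [37 39; 39 48]
S = H·P̄·Hᵀ + R = [43]
K = P̄·Hᵀ·S⁻¹ = [35/43; 30/43]
x' − x̄ = [315/43, 270/43] = K·y
y = (KᵀK)⁻¹·Kᵀ·(x' − x̄) = [9]
z = y + H·x̄ = [9] + [-12] = [-3]

z = [-3]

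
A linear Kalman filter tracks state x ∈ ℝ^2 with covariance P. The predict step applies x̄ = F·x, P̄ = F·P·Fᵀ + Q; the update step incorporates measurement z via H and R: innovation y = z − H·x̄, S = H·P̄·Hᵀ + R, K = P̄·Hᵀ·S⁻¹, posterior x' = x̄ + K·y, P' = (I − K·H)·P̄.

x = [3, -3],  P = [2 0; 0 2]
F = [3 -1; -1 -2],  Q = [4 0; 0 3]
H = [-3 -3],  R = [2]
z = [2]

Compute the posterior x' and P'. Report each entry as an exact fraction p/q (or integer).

x̄ = F·x = [12, 3]
P̄ = F·P·Fᵀ + Q = [24 -2; -2 13]
y = z − H·x̄ = [47]
S = H·P̄·Hᵀ + R = [299]
K = P̄·Hᵀ·S⁻¹ = [-66/299; -33/299]
x' = x̄ + K·y = [486/299, -654/299]
P' = (I − K·H)·P̄ = [2820/299 -2776/299; -2776/299 2798/299]

x' = [486/299, -654/299]
P' = [2820/299 -2776/299; -2776/299 2798/299]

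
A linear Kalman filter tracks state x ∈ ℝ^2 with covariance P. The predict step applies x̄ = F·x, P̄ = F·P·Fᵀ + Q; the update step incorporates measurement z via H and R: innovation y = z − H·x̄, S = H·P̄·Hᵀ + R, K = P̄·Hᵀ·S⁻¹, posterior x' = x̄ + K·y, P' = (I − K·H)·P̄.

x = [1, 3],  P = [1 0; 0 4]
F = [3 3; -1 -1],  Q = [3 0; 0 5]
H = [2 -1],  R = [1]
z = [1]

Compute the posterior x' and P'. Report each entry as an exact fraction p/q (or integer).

x̄ = F·x = [12, -4]
P̄ = F·P·Fᵀ + Q = [48 -15; -15 10]
y = z − H·x̄ = [-27]
S = H·P̄·Hᵀ + R = [263]
K = P̄·Hᵀ·S⁻¹ = [111/263; -40/263]
x' = x̄ + K·y = [159/263, 28/263]
P' = (I − K·H)·P̄ = [303/263 495/263; 495/263 1030/263]

x' = [159/263, 28/263]
P' = [303/263 495/263; 495/263 1030/263]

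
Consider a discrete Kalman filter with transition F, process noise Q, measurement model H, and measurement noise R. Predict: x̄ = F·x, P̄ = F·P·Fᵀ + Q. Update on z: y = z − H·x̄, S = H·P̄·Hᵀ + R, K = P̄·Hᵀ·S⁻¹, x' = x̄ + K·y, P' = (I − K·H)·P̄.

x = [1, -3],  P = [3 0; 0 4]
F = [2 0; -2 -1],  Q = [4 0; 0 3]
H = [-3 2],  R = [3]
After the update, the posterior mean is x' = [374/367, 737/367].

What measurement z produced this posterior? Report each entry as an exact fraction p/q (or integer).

x̄ = F·x = [2, 1]
P̄ = F·P·Fᵀ + Q = [16 -12; -12 19]
S = H·P̄·Hᵀ + R = [367]
K = P̄·Hᵀ·S⁻¹ = [-72/367; 74/367]
x' − x̄ = [-360/367, 370/367] = K·y
y = (KᵀK)⁻¹·Kᵀ·(x' − x̄) = [5]
z = y + H·x̄ = [5] + [-4] = [1]

z = [1]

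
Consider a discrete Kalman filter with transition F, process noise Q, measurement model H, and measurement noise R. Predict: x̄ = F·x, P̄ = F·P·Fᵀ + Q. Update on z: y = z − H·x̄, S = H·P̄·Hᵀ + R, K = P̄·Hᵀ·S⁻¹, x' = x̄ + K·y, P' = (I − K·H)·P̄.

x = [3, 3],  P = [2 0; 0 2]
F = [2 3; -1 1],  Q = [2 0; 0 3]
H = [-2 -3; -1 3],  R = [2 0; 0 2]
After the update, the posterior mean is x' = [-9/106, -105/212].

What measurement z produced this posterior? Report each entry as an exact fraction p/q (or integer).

z = [2, -1]

x̄ = F·x = [15, 0]
P̄ = F·P·Fᵀ + Q = [28 2; 2 7]
S = H·P̄·Hᵀ + R = [201 -13; -13 81]
K = P̄·Hᵀ·S⁻¹ = [-1327/4028 -1307/4028; -889/8056 1747/8056]
x' − x̄ = [-1599/106, -105/212] = K·y
y = (KᵀK)⁻¹·Kᵀ·(x' − x̄) = [32, 14]
z = y + H·x̄ = [32, 14] + [-30, -15] = [2, -1]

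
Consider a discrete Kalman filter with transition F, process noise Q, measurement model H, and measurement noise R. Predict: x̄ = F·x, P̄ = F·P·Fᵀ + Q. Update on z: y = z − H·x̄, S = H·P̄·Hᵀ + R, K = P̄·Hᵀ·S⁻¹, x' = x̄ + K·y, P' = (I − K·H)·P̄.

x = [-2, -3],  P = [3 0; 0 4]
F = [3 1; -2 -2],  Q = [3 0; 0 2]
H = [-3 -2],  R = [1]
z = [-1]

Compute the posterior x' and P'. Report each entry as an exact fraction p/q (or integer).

x̄ = F·x = [-9, 10]
P̄ = F·P·Fᵀ + Q = [34 -26; -26 30]
y = z − H·x̄ = [-8]
S = H·P̄·Hᵀ + R = [115]
K = P̄·Hᵀ·S⁻¹ = [-10/23; 18/115]
x' = x̄ + K·y = [-127/23, 1006/115]
P' = (I − K·H)·P̄ = [282/23 -418/23; -418/23 3126/115]

x' = [-127/23, 1006/115]
P' = [282/23 -418/23; -418/23 3126/115]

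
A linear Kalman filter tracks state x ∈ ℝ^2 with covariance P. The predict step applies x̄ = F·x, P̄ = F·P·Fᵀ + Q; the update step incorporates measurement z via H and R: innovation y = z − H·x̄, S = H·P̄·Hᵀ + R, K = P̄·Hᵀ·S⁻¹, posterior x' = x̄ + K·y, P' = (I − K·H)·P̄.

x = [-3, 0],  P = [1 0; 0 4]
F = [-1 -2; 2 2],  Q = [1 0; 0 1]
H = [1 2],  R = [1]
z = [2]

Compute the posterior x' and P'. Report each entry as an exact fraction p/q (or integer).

x̄ = F·x = [3, -6]
P̄ = F·P·Fᵀ + Q = [18 -18; -18 21]
y = z − H·x̄ = [11]
S = H·P̄·Hᵀ + R = [31]
K = P̄·Hᵀ·S⁻¹ = [-18/31; 24/31]
x' = x̄ + K·y = [-105/31, 78/31]
P' = (I − K·H)·P̄ = [234/31 -126/31; -126/31 75/31]

x' = [-105/31, 78/31]
P' = [234/31 -126/31; -126/31 75/31]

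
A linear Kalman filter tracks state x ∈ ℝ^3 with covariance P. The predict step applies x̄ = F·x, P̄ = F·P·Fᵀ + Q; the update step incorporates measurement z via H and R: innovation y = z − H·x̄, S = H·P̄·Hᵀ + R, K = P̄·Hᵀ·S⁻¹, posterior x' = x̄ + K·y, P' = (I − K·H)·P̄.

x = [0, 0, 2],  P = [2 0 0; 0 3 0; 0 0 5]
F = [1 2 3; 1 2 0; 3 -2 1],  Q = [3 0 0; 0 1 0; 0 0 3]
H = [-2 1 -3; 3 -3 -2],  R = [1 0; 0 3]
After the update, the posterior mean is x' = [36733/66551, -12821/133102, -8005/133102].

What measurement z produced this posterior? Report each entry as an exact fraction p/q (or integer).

z = [-1, 2]

x̄ = F·x = [6, 0, 2]
P̄ = F·P·Fᵀ + Q = [62 14 9; 14 15 -6; 9 -6 38]
S = H·P̄·Hᵀ + R = [694 -150; -150 416]
K = P̄·Hᵀ·S⁻¹ = [-9523/66551 33447/133102; 1715/133102 1749/66551; -31029/133102 -21107/133102]
x' − x̄ = [-362573/66551, -12821/133102, -274209/133102] = K·y
y = (KᵀK)⁻¹·Kᵀ·(x' − x̄) = [17, -12]
z = y + H·x̄ = [17, -12] + [-18, 14] = [-1, 2]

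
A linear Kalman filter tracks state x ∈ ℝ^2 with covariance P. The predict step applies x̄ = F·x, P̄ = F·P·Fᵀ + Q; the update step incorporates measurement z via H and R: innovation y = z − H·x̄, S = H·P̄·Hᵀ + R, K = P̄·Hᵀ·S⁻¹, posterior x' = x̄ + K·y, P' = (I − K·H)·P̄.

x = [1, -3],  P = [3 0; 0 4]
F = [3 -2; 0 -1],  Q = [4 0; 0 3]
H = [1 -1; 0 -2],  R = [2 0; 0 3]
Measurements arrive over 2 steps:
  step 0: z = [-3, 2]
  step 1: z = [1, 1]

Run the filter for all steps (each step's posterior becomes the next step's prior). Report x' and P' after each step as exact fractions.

step 0: x' = [-3965/1236, -261/412], P' = [3197/1236 281/412; 281/412 279/412]
step 1: x' = [-5933/19904, -11453/19904], P' = [138361/59712 10755/19904; 10755/19904 11955/19904]

step 0: x̄ = F·x = [9, 3]
step 0: P̄ = F·P·Fᵀ + Q = [47 8; 8 7]
step 0: y = z − H·x̄ = [-9, 8]
step 0: S = H·P̄·Hᵀ + R = [40 -2; -2 31]
step 0: K = P̄·Hᵀ·S⁻¹ = [1177/1236 -281/618; 1/412 -93/206]
step 0: x' = x̄ + K·y = [-3965/1236, -261/412]
step 0: P' = (I − K·H)·P̄ = [3197/1236 281/412; 281/412 279/412]
step 1: x̄ = F·x = [-3443/412, 261/412]
step 1: P̄ = F·P·Fᵀ + Q = [8983/412 -285/412; -285/412 1515/412]
step 1: y = z − H·x̄ = [1029/103, 467/206]
step 1: S = H·P̄·Hᵀ + R = [2973/103 900/103; 900/103 1824/103]
step 1: K = P̄·Hᵀ·S⁻¹ = [6631/7464 -3585/9952; -75/2488 -3985/9952]
step 1: x' = x̄ + K·y = [-5933/19904, -11453/19904]
step 1: P' = (I − K·H)·P̄ = [138361/59712 10755/19904; 10755/19904 11955/19904]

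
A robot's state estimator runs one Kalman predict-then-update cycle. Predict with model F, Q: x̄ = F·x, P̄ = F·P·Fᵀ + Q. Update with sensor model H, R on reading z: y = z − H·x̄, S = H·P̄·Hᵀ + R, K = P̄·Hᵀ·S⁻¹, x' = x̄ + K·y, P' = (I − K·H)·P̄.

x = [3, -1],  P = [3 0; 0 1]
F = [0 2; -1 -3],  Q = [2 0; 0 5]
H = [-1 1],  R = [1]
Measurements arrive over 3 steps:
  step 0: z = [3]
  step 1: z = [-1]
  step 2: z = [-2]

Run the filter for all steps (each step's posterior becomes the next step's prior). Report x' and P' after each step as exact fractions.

step 0: x̄ = F·x = [-2, 0]
step 0: P̄ = F·P·Fᵀ + Q = [6 -6; -6 17]
step 0: y = z − H·x̄ = [1]
step 0: S = H·P̄·Hᵀ + R = [36]
step 0: K = P̄·Hᵀ·S⁻¹ = [-1/3; 23/36]
step 0: x' = x̄ + K·y = [-7/3, 23/36]
step 0: P' = (I − K·H)·P̄ = [2 5/3; 5/3 83/36]
step 1: x̄ = F·x = [23/18, 5/12]
step 1: P̄ = F·P·Fᵀ + Q = [101/9 -103/6; -103/6 151/4]
step 1: y = z − H·x̄ = [-5/36]
step 1: S = H·P̄·Hᵀ + R = [3035/36]
step 1: K = P̄·Hᵀ·S⁻¹ = [-1022/3035; 1977/3035]
step 1: x' = x̄ + K·y = [804/607, 198/607]
step 1: P' = (I − K·H)·P̄ = [5046/3035 4024/3035; 4024/3035 6001/3035]
step 2: x̄ = F·x = [396/607, -1398/607]
step 2: P̄ = F·P·Fᵀ + Q = [30074/3035 -44054/3035; -44054/3035 98374/3035]
step 2: y = z − H·x̄ = [580/607]
step 2: S = H·P̄·Hᵀ + R = [219591/3035]
step 2: K = P̄·Hᵀ·S⁻¹ = [-74128/219591; 47476/73197]
step 2: x' = x̄ + K·y = [72428/219591, -123218/73197]
step 2: P' = (I − K·H)·P̄ = [365410/219591 97094/73197; 97094/73197 48190/24399]

step 0: x' = [-7/3, 23/36], P' = [2 5/3; 5/3 83/36]
step 1: x' = [804/607, 198/607], P' = [5046/3035 4024/3035; 4024/3035 6001/3035]
step 2: x' = [72428/219591, -123218/73197], P' = [365410/219591 97094/73197; 97094/73197 48190/24399]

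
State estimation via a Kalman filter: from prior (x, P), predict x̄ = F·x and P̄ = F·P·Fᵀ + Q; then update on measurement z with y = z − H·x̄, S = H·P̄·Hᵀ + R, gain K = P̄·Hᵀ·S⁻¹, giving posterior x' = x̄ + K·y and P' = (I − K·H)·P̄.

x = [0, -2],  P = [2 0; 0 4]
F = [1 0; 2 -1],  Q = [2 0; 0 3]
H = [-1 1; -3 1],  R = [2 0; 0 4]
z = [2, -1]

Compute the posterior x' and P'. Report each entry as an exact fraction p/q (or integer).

x' = [52/47, 135/47]
P' = [148/141 236/141; 236/141 544/141]

x̄ = F·x = [0, 2]
P̄ = F·P·Fᵀ + Q = [4 4; 4 15]
y = z − H·x̄ = [0, -3]
S = H·P̄·Hᵀ + R = [13 11; 11 31]
K = P̄·Hᵀ·S⁻¹ = [44/141 -52/141; 154/141 -41/141]
x' = x̄ + K·y = [52/47, 135/47]
P' = (I − K·H)·P̄ = [148/141 236/141; 236/141 544/141]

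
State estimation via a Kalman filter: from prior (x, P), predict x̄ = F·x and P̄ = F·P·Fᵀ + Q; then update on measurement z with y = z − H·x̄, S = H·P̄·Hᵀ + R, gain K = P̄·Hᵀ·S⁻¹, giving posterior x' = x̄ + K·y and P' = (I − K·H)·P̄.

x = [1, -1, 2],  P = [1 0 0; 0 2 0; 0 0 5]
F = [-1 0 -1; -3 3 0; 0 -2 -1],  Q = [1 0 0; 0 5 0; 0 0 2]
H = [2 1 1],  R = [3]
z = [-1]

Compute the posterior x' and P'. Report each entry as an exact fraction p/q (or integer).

x' = [-8/43, -115/43, 143/86]
P' = [59/43 -157/43 72/43; -157/43 1038/43 -685/43; 72/43 -685/43 1121/86]

x̄ = F·x = [-3, -6, 0]
P̄ = F·P·Fᵀ + Q = [7 3 5; 3 32 -12; 5 -12 15]
y = z − H·x̄ = [11]
S = H·P̄·Hᵀ + R = [86]
K = P̄·Hᵀ·S⁻¹ = [11/43; 13/43; 13/86]
x' = x̄ + K·y = [-8/43, -115/43, 143/86]
P' = (I − K·H)·P̄ = [59/43 -157/43 72/43; -157/43 1038/43 -685/43; 72/43 -685/43 1121/86]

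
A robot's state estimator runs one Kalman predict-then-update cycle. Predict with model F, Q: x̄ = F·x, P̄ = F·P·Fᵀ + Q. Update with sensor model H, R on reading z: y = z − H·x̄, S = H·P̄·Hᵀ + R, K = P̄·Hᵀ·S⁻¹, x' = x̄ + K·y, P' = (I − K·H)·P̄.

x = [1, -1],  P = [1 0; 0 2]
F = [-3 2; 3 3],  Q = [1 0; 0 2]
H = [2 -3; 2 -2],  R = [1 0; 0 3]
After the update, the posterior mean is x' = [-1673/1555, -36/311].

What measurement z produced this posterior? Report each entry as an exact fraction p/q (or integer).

z = [-2, -1]

x̄ = F·x = [-5, 0]
P̄ = F·P·Fᵀ + Q = [18 3; 3 29]
S = H·P̄·Hᵀ + R = [298 216; 216 167]
K = P̄·Hᵀ·S⁻¹ = [-1971/3110 1554/1555; -459/622 200/311]
x' − x̄ = [6102/1555, -36/311] = K·y
y = (KᵀK)⁻¹·Kᵀ·(x' − x̄) = [8, 9]
z = y + H·x̄ = [8, 9] + [-10, -10] = [-2, -1]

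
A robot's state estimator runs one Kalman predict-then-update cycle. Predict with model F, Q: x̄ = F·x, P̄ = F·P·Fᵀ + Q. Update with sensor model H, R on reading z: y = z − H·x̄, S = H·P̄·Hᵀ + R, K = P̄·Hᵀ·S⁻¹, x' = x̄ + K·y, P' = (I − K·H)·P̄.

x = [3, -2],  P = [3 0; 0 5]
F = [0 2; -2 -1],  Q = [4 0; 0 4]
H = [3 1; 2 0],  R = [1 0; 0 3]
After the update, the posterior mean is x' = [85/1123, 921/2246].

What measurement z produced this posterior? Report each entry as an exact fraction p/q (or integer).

x̄ = F·x = [-4, -4]
P̄ = F·P·Fᵀ + Q = [24 -10; -10 21]
S = H·P̄·Hᵀ + R = [178 124; 124 99]
K = P̄·Hᵀ·S⁻¹ = [93/1123 428/1123; 1589/2246 -1222/1123]
x' − x̄ = [4577/1123, 9905/2246] = K·y
y = (KᵀK)⁻¹·Kᵀ·(x' − x̄) = [17, 7]
z = y + H·x̄ = [17, 7] + [-16, -8] = [1, -1]

z = [1, -1]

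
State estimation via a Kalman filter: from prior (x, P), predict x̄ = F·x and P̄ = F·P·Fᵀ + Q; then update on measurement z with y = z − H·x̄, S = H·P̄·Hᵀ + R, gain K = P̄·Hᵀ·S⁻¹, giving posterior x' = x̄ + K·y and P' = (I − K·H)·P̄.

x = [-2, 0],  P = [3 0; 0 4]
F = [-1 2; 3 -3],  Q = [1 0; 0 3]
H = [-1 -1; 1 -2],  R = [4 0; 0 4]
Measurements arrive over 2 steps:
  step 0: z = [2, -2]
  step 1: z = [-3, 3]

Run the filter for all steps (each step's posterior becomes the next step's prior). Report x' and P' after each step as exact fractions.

step 0: x̄ = F·x = [2, -6]
step 0: P̄ = F·P·Fᵀ + Q = [20 -33; -33 66]
step 0: y = z − H·x̄ = [-2, -16]
step 0: S = H·P̄·Hᵀ + R = [24 79; 79 420]
step 0: K = P̄·Hᵀ·S⁻¹ = [-1334/3839 1037/3839; -75/349 -123/349]
step 0: x' = x̄ + K·y = [-6246/3839, 24/349]
step 0: P' = (I − K·H)·P̄ = [4940/3839 36/349; 36/349 264/349]
step 1: x̄ = F·x = [6774/3839, -19530/3839]
step 1: P̄ = F·P·Fᵀ + Q = [18811/3839 -28680/3839; -28680/3839 74985/3839]
step 1: y = z − H·x̄ = [-24273/3839, -34317/3839]
step 1: S = H·P̄·Hᵀ + R = [51792/3839 102479/3839; 102479/3839 448827/3839]
step 1: K = P̄·Hᵀ·S⁻¹ = [-879514/3319537 58783/255349; -644715/3319537 -90315/255349]
step 1: x' = x̄ + K·y = [4587303/3319537, -2315700/3319537]
step 1: P' = (I − K·H)·P̄ = [3364276/3319537 153780/3319537; 153780/3319537 2425080/3319537]

step 0: x' = [-6246/3839, 24/349], P' = [4940/3839 36/349; 36/349 264/349]
step 1: x' = [4587303/3319537, -2315700/3319537], P' = [3364276/3319537 153780/3319537; 153780/3319537 2425080/3319537]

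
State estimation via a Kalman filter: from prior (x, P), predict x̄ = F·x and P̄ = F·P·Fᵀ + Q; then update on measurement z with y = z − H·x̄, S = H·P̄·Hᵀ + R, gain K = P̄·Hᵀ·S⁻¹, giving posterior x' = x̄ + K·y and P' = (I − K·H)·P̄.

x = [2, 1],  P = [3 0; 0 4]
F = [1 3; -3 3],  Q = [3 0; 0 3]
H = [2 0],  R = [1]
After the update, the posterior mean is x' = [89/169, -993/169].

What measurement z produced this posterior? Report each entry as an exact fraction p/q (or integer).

x̄ = F·x = [5, -3]
P̄ = F·P·Fᵀ + Q = [42 27; 27 66]
S = H·P̄·Hᵀ + R = [169]
K = P̄·Hᵀ·S⁻¹ = [84/169; 54/169]
x' − x̄ = [-756/169, -486/169] = K·y
y = (KᵀK)⁻¹·Kᵀ·(x' − x̄) = [-9]
z = y + H·x̄ = [-9] + [10] = [1]

z = [1]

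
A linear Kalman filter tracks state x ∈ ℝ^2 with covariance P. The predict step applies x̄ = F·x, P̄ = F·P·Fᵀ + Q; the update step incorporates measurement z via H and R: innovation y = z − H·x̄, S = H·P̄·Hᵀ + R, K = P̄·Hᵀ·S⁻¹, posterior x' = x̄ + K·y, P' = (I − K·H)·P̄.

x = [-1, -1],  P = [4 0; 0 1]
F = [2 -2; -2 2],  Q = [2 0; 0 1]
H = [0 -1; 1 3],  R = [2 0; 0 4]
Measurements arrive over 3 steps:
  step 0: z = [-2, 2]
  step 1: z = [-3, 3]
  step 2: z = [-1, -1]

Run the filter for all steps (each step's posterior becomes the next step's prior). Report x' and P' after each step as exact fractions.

step 0: x̄ = F·x = [0, 0]
step 0: P̄ = F·P·Fᵀ + Q = [22 -20; -20 21]
step 0: y = z − H·x̄ = [-2, 2]
step 0: S = H·P̄·Hᵀ + R = [23 -43; -43 95]
step 0: K = P̄·Hᵀ·S⁻¹ = [19/24 -1/24; -73/168 43/168]
step 0: x' = x̄ + K·y = [-5/3, 29/21]
step 0: P' = (I − K·H)·P̄ = [55/12 -19/12; -19/12 73/84]
step 1: x̄ = F·x = [-128/21, 128/21]
step 1: P̄ = F·P·Fᵀ + Q = [766/21 -724/21; -724/21 745/21]
step 1: y = z − H·x̄ = [65/21, -193/21]
step 1: S = H·P̄·Hᵀ + R = [787/21 -1511/21; -1511/21 3211/21]
step 1: K = P̄·Hᵀ·S⁻¹ = [4769/5808 -299/5808; -2597/5808 1511/5808]
step 1: x' = x̄ + K·y = [-1491/484, 1123/484]
step 1: P' = (I − K·H)·P̄ = [13709/2904 -4769/2904; -4769/2904 2597/2904]
step 2: x̄ = F·x = [-1307/121, 1307/121]
step 2: P̄ = F·P·Fᵀ + Q = [13648/363 -12922/363; -12922/363 13285/363]
step 2: y = z − H·x̄ = [1186/121, -2735/121]
step 2: S = H·P̄·Hᵀ + R = [14011/363 -26933/363; -26933/363 57133/363]
step 2: K = P̄·Hᵀ·S⁻¹ = [85082/103449 -5372/103449; -46316/103449 26933/103449]
step 2: x' = x̄ + K·y = [-54017/34483, 18224/34483]
step 2: P' = (I − K·H)·P̄ = [489004/103449 -170164/103449; -170164/103449 92632/103449]

step 0: x' = [-5/3, 29/21], P' = [55/12 -19/12; -19/12 73/84]
step 1: x' = [-1491/484, 1123/484], P' = [13709/2904 -4769/2904; -4769/2904 2597/2904]
step 2: x' = [-54017/34483, 18224/34483], P' = [489004/103449 -170164/103449; -170164/103449 92632/103449]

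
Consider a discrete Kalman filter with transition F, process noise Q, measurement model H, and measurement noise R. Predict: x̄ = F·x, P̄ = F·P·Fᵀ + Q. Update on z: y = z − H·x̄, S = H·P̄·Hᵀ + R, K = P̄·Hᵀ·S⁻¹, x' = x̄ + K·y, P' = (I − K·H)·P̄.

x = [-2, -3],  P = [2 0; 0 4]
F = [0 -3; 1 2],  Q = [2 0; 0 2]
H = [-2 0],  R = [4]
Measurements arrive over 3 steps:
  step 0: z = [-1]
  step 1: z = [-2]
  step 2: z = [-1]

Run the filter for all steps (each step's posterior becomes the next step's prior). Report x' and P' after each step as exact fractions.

step 0: x̄ = F·x = [9, -8]
step 0: P̄ = F·P·Fᵀ + Q = [38 -24; -24 20]
step 0: y = z − H·x̄ = [17]
step 0: S = H·P̄·Hᵀ + R = [156]
step 0: K = P̄·Hᵀ·S⁻¹ = [-19/39; 4/13]
step 0: x' = x̄ + K·y = [28/39, -36/13]
step 0: P' = (I − K·H)·P̄ = [38/39 -8/13; -8/13 68/13]
step 1: x̄ = F·x = [108/13, -188/39]
step 1: P̄ = F·P·Fᵀ + Q = [638/13 -384/13; -384/13 836/39]
step 1: y = z − H·x̄ = [190/13]
step 1: S = H·P̄·Hᵀ + R = [2604/13]
step 1: K = P̄·Hᵀ·S⁻¹ = [-319/651; 64/217]
step 1: x' = x̄ + K·y = [746/651, -332/651]
step 1: P' = (I − K·H)·P̄ = [638/651 -128/217; -128/217 2612/651]
step 2: x̄ = F·x = [332/217, 82/651]
step 2: P̄ = F·P·Fᵀ + Q = [8270/217 -4840/217; -4840/217 10852/651]
step 2: y = z − H·x̄ = [447/217]
step 2: S = H·P̄·Hᵀ + R = [33948/217]
step 2: K = P̄·Hᵀ·S⁻¹ = [-4135/8487; 2420/8487]
step 2: x' = x̄ + K·y = [1489/2829, 2018/2829]
step 2: P' = (I − K·H)·P̄ = [8270/8487 -4840/8487; -4840/8487 33524/8487]

step 0: x' = [28/39, -36/13], P' = [38/39 -8/13; -8/13 68/13]
step 1: x' = [746/651, -332/651], P' = [638/651 -128/217; -128/217 2612/651]
step 2: x' = [1489/2829, 2018/2829], P' = [8270/8487 -4840/8487; -4840/8487 33524/8487]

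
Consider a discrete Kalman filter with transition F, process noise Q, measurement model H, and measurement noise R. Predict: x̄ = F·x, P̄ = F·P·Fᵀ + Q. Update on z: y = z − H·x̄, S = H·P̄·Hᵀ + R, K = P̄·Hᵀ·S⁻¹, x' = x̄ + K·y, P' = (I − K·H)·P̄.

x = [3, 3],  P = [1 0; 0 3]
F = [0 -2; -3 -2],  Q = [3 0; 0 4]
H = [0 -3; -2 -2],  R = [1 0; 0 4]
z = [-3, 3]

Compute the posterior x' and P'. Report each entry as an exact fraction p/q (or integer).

x̄ = F·x = [-6, -15]
P̄ = F·P·Fᵀ + Q = [15 12; 12 25]
y = z − H·x̄ = [-48, -39]
S = H·P̄·Hᵀ + R = [226 222; 222 260]
K = P̄·Hᵀ·S⁻¹ = [657/2369 -1053/2369; -768/2369 -37/4738]
x' = x̄ + K·y = [-4683/2369, 4101/4738]
P' = (I − K·H)·P̄ = [2325/2369 -219/2369; -219/2369 256/2369]

x' = [-4683/2369, 4101/4738]
P' = [2325/2369 -219/2369; -219/2369 256/2369]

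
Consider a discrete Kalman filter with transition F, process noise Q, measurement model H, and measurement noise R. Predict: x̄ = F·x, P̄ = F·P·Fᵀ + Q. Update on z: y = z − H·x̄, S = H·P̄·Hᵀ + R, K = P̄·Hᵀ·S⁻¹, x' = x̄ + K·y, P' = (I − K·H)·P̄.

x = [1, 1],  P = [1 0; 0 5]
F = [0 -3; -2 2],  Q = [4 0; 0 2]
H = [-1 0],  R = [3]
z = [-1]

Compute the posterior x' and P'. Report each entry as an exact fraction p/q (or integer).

x̄ = F·x = [-3, 0]
P̄ = F·P·Fᵀ + Q = [49 -30; -30 26]
y = z − H·x̄ = [-4]
S = H·P̄·Hᵀ + R = [52]
K = P̄·Hᵀ·S⁻¹ = [-49/52; 15/26]
x' = x̄ + K·y = [10/13, -30/13]
P' = (I − K·H)·P̄ = [147/52 -45/26; -45/26 113/13]

x' = [10/13, -30/13]
P' = [147/52 -45/26; -45/26 113/13]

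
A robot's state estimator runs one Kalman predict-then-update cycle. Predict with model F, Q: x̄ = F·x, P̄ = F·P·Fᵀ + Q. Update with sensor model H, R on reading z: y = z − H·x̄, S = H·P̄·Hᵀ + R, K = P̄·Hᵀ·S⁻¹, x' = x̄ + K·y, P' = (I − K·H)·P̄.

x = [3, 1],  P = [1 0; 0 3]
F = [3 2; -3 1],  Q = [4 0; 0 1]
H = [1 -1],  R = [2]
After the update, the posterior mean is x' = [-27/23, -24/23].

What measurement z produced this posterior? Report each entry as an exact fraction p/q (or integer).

x̄ = F·x = [11, -8]
P̄ = F·P·Fᵀ + Q = [25 -3; -3 13]
S = H·P̄·Hᵀ + R = [46]
K = P̄·Hᵀ·S⁻¹ = [14/23; -8/23]
x' − x̄ = [-280/23, 160/23] = K·y
y = (KᵀK)⁻¹·Kᵀ·(x' − x̄) = [-20]
z = y + H·x̄ = [-20] + [19] = [-1]

z = [-1]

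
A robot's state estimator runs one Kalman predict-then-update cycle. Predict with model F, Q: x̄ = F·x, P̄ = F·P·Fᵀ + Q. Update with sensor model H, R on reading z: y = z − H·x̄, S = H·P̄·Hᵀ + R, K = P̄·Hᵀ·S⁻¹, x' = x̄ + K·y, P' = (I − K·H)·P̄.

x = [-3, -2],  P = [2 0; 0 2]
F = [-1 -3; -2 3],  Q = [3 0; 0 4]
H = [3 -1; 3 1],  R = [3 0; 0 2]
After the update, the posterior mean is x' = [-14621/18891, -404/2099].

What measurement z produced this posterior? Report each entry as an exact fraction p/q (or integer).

x̄ = F·x = [9, 0]
P̄ = F·P·Fᵀ + Q = [23 -14; -14 30]
S = H·P̄·Hᵀ + R = [324 177; 177 155]
K = P̄·Hᵀ·S⁻¹ = [3130/18891 1043/6297; -1004/2099 984/2099]
x' − x̄ = [-184640/18891, -404/2099] = K·y
y = (KᵀK)⁻¹·Kᵀ·(x' − x̄) = [-29, -30]
z = y + H·x̄ = [-29, -30] + [27, 27] = [-2, -3]

z = [-2, -3]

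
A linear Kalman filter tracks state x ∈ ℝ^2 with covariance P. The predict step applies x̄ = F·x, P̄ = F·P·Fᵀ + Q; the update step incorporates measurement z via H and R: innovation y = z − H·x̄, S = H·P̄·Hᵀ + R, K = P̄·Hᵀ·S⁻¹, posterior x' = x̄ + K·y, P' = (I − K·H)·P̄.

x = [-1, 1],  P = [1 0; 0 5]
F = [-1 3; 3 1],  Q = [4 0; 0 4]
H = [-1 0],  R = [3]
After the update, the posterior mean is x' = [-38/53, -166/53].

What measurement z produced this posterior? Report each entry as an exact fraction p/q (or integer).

x̄ = F·x = [4, -2]
P̄ = F·P·Fᵀ + Q = [50 12; 12 18]
S = H·P̄·Hᵀ + R = [53]
K = P̄·Hᵀ·S⁻¹ = [-50/53; -12/53]
x' − x̄ = [-250/53, -60/53] = K·y
y = (KᵀK)⁻¹·Kᵀ·(x' − x̄) = [5]
z = y + H·x̄ = [5] + [-4] = [1]

z = [1]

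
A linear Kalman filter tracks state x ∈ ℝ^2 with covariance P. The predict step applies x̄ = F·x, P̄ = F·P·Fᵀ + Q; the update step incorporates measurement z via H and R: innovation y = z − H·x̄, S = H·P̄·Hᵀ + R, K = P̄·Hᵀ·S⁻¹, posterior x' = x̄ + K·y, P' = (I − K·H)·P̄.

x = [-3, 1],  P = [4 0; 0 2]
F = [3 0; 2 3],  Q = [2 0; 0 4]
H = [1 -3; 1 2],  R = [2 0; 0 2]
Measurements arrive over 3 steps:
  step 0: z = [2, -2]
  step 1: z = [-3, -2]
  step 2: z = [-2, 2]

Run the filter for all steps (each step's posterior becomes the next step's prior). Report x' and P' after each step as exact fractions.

step 0: x' = [-4003/5687, -4566/5687], P' = [5680/5687 458/5687; 458/5687 906/5687]
step 1: x' = [-1970263/956882, 124837/956882], P' = [1308575/1435323 39119/478441; 39119/478441 75357/478441]
step 2: x' = [-97599803/675040841, 498560871/675040841], P' = [611758634/675040841 54839264/675040841; 54839264/675040841 106281717/675040841]

step 0: x̄ = F·x = [-9, -3]
step 0: P̄ = F·P·Fᵀ + Q = [38 24; 24 38]
step 0: y = z − H·x̄ = [2, 13]
step 0: S = H·P̄·Hᵀ + R = [238 -214; -214 288]
step 0: K = P̄·Hᵀ·S⁻¹ = [2153/5687 3298/5687; -1130/5687 1135/5687]
step 0: x' = x̄ + K·y = [-4003/5687, -4566/5687]
step 0: P' = (I − K·H)·P̄ = [5680/5687 458/5687; 458/5687 906/5687]
step 1: x̄ = F·x = [-12009/5687, -21704/5687]
step 1: P̄ = F·P·Fᵀ + Q = [62494/5687 38202/5687; 38202/5687 59118/5687]
step 1: y = z − H·x̄ = [-70164/5687, 44043/5687]
step 1: S = H·P̄·Hᵀ + R = [376718/5687 -330416/5687; -330416/5687 463148/5687]
step 1: K = P̄·Hᵀ·S⁻¹ = [478252/1435323 1543289/2870646; -93476/478441 189833/956882]
step 1: x' = x̄ + K·y = [-1970263/956882, 124837/956882]
step 1: P' = (I − K·H)·P̄ = [1308575/1435323 39119/478441; 39119/478441 75357/478441]
step 2: x̄ = F·x = [-5910789/956882, -3566015/956882]
step 2: P̄ = F·P·Fᵀ + Q = [4882607/478441 2969221/478441; 2969221/478441 14418515/1435323]
step 2: y = z − H·x̄ = [-3350510/478441, 14956583/956882]
step 2: S = H·P̄·Hᵀ + R = [31279708/478441 -26923644/478441; -26923644/478441 110823179/1435323]
step 2: K = P̄·Hᵀ·S⁻¹ = [223620421/675040841 360718581/675040841; -264005887/1350081682 133701349/675040841]
step 2: x' = x̄ + K·y = [-97599803/675040841, 498560871/675040841]
step 2: P' = (I − K·H)·P̄ = [611758634/675040841 54839264/675040841; 54839264/675040841 106281717/675040841]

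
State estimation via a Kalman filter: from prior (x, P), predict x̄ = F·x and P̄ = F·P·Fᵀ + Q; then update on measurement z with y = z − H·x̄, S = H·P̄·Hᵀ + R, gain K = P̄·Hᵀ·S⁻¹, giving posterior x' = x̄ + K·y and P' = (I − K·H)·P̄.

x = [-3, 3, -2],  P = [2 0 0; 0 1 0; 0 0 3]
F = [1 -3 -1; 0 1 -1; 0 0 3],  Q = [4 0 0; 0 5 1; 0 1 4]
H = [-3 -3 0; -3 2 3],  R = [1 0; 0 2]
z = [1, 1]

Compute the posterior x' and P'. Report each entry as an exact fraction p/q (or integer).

x' = [-413474/64859, 391138/64859, -651633/64859]
P' = [260586/64859 -257823/64859 428688/64859; -257823/64859 262206/64859 -428905/64859; 428688/64859 -428905/64859 722668/64859]

x̄ = F·x = [-10, 5, -6]
P̄ = F·P·Fᵀ + Q = [18 0 -9; 0 9 -8; -9 -8 31]
y = z − H·x̄ = [-14, -21]
S = H·P̄·Hᵀ + R = [244 261; 261 545]
K = P̄·Hᵀ·S⁻¹ = [-8289/64859 -5670/64859; -13149/64859 5583/64859; 651/64859 12065/64859]
x' = x̄ + K·y = [-413474/64859, 391138/64859, -651633/64859]
P' = (I − K·H)·P̄ = [260586/64859 -257823/64859 428688/64859; -257823/64859 262206/64859 -428905/64859; 428688/64859 -428905/64859 722668/64859]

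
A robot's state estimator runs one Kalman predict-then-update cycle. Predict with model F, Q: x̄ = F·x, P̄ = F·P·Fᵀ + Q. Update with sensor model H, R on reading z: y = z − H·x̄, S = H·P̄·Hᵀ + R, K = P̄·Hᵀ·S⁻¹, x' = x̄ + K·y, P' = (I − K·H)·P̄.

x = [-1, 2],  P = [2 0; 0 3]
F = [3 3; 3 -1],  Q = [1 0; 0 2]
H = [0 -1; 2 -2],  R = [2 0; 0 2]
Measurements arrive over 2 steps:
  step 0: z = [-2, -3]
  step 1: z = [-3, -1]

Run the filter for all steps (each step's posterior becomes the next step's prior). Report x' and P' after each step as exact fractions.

step 0: x' = [321/2183, 3456/2183], P' = [4977/2183 3926/2183; 3926/2183 3954/2183]
step 1: x' = [2280646/1539229, 2706935/1539229], P' = [3371595/1539229 2565082/1539229; 2565082/1539229 2511222/1539229]

step 0: x̄ = F·x = [3, -5]
step 0: P̄ = F·P·Fᵀ + Q = [46 9; 9 23]
step 0: y = z − H·x̄ = [-7, -19]
step 0: S = H·P̄·Hᵀ + R = [25 28; 28 206]
step 0: K = P̄·Hᵀ·S⁻¹ = [-1963/2183 1051/2183; -1977/2183 -28/2183]
step 0: x' = x̄ + K·y = [321/2183, 3456/2183]
step 0: P' = (I − K·H)·P̄ = [4977/2183 3926/2183; 3926/2183 3954/2183]
step 1: x̄ = F·x = [11331/2183, -2493/2183]
step 1: P̄ = F·P·Fᵀ + Q = [153230/2183 56487/2183; 56487/2183 29557/2183]
step 1: y = z − H·x̄ = [-9042/2183, -29831/2183]
step 1: S = H·P̄·Hᵀ + R = [33923/2183 -53860/2183; -53860/2183 283618/2183]
step 1: K = P̄·Hᵀ·S⁻¹ = [-1282541/1539229 806513/1539229; -1255611/1539229 53860/1539229]
step 1: x' = x̄ + K·y = [2280646/1539229, 2706935/1539229]
step 1: P' = (I − K·H)·P̄ = [3371595/1539229 2565082/1539229; 2565082/1539229 2511222/1539229]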